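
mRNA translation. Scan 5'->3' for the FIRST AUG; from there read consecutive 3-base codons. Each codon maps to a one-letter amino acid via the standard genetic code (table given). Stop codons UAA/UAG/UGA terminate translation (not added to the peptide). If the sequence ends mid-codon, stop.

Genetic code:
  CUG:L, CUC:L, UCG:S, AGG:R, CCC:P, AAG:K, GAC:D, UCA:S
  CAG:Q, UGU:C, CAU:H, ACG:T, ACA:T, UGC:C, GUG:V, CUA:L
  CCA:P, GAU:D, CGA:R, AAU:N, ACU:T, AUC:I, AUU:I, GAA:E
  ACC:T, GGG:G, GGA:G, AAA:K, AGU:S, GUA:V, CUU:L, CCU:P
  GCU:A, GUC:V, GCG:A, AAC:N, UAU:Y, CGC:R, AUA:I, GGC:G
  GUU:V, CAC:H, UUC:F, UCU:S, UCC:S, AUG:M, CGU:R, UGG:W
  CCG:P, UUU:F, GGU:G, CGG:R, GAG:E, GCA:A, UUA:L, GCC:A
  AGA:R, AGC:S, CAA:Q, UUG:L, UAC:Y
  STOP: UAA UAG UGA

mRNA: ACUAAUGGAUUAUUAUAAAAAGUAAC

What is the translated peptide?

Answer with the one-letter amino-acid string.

Answer: MDYYKK

Derivation:
start AUG at pos 4
pos 4: AUG -> M; peptide=M
pos 7: GAU -> D; peptide=MD
pos 10: UAU -> Y; peptide=MDY
pos 13: UAU -> Y; peptide=MDYY
pos 16: AAA -> K; peptide=MDYYK
pos 19: AAG -> K; peptide=MDYYKK
pos 22: UAA -> STOP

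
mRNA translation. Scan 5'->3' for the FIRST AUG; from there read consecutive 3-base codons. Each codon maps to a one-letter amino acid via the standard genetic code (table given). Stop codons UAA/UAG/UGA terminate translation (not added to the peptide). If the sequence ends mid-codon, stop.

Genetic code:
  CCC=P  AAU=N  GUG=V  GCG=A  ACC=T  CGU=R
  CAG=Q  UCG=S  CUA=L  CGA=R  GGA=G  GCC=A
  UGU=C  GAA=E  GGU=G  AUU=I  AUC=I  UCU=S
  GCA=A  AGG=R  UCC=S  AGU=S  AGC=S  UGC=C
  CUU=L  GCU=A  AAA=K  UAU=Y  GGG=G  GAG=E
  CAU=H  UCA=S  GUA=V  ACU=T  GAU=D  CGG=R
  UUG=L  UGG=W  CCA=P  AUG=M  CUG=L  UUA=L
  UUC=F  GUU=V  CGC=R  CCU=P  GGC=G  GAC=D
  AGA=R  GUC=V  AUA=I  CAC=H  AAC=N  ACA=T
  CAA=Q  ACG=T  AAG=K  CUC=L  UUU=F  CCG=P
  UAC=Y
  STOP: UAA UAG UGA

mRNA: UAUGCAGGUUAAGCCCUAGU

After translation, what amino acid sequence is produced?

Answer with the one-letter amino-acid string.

start AUG at pos 1
pos 1: AUG -> M; peptide=M
pos 4: CAG -> Q; peptide=MQ
pos 7: GUU -> V; peptide=MQV
pos 10: AAG -> K; peptide=MQVK
pos 13: CCC -> P; peptide=MQVKP
pos 16: UAG -> STOP

Answer: MQVKP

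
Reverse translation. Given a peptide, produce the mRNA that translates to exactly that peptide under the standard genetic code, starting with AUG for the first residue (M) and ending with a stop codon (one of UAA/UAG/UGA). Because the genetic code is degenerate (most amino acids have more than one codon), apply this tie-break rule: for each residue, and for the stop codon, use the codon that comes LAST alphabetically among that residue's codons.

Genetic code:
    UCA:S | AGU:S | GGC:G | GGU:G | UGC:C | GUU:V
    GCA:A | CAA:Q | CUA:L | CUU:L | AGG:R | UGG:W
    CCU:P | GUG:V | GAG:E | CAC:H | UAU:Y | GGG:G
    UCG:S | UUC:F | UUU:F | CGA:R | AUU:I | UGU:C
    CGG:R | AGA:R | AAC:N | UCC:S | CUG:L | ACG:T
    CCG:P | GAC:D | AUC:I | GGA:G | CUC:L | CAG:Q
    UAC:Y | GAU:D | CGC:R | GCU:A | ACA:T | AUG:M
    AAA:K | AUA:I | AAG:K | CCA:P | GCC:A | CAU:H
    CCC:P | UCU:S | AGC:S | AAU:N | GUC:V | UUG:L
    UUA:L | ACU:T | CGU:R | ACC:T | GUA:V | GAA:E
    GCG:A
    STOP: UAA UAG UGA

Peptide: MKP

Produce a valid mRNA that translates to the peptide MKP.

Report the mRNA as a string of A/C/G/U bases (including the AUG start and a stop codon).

Answer: mRNA: AUGAAGCCUUGA

Derivation:
residue 1: M -> AUG (start codon)
residue 2: K codons sorted = AAA,AAG -> pick last = AAG
residue 3: P codons sorted = CCA,CCC,CCG,CCU -> pick last = CCU
terminator: stop codons sorted = UAA,UAG,UGA -> pick last = UGA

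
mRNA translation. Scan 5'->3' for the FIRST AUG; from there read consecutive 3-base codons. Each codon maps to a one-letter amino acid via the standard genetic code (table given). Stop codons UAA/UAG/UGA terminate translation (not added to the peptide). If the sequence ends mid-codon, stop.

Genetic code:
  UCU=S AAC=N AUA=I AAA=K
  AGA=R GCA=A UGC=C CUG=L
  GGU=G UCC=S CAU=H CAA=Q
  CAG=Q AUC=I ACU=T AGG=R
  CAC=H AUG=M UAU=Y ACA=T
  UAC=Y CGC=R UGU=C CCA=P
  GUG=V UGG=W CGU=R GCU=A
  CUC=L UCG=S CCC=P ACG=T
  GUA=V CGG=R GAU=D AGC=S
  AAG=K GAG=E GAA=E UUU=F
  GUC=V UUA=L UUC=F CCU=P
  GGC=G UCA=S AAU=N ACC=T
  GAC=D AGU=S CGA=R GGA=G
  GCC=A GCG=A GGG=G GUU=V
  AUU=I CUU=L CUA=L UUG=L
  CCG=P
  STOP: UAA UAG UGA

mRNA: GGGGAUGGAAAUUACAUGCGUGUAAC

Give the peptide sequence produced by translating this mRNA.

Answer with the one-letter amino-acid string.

Answer: MEITCV

Derivation:
start AUG at pos 4
pos 4: AUG -> M; peptide=M
pos 7: GAA -> E; peptide=ME
pos 10: AUU -> I; peptide=MEI
pos 13: ACA -> T; peptide=MEIT
pos 16: UGC -> C; peptide=MEITC
pos 19: GUG -> V; peptide=MEITCV
pos 22: UAA -> STOP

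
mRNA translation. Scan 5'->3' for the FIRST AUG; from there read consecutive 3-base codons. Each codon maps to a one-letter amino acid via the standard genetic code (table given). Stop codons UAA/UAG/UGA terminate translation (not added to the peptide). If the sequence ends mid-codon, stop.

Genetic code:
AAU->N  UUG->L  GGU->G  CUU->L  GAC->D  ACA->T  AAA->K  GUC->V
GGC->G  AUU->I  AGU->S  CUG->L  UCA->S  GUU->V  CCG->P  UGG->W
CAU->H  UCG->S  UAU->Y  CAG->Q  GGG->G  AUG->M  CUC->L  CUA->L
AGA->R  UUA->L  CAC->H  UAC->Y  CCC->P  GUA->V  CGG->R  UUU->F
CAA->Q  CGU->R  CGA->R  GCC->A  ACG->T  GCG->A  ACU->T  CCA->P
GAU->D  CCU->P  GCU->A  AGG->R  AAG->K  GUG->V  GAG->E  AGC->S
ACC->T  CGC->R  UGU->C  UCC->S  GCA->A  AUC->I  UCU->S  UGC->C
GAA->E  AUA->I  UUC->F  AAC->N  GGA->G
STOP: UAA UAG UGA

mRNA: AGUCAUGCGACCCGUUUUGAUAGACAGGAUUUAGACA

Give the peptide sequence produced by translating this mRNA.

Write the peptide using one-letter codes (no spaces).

Answer: MRPVLIDRI

Derivation:
start AUG at pos 4
pos 4: AUG -> M; peptide=M
pos 7: CGA -> R; peptide=MR
pos 10: CCC -> P; peptide=MRP
pos 13: GUU -> V; peptide=MRPV
pos 16: UUG -> L; peptide=MRPVL
pos 19: AUA -> I; peptide=MRPVLI
pos 22: GAC -> D; peptide=MRPVLID
pos 25: AGG -> R; peptide=MRPVLIDR
pos 28: AUU -> I; peptide=MRPVLIDRI
pos 31: UAG -> STOP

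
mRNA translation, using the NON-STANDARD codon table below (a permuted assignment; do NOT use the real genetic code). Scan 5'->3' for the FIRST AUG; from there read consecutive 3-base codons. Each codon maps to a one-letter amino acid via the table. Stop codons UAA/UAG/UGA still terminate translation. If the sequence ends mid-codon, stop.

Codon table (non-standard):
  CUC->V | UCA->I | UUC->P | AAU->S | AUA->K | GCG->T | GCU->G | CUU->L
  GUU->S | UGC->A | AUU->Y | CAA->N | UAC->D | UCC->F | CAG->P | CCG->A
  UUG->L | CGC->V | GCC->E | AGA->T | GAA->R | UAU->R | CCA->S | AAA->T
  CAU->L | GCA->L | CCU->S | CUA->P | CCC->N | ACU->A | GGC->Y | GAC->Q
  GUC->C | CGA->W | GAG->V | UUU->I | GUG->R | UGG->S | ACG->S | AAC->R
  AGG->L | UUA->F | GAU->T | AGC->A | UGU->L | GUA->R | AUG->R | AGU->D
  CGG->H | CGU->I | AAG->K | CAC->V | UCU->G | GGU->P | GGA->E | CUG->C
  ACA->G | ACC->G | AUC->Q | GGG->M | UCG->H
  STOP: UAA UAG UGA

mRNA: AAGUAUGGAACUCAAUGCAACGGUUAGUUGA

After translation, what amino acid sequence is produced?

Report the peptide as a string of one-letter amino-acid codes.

start AUG at pos 4
pos 4: AUG -> R; peptide=R
pos 7: GAA -> R; peptide=RR
pos 10: CUC -> V; peptide=RRV
pos 13: AAU -> S; peptide=RRVS
pos 16: GCA -> L; peptide=RRVSL
pos 19: ACG -> S; peptide=RRVSLS
pos 22: GUU -> S; peptide=RRVSLSS
pos 25: AGU -> D; peptide=RRVSLSSD
pos 28: UGA -> STOP

Answer: RRVSLSSD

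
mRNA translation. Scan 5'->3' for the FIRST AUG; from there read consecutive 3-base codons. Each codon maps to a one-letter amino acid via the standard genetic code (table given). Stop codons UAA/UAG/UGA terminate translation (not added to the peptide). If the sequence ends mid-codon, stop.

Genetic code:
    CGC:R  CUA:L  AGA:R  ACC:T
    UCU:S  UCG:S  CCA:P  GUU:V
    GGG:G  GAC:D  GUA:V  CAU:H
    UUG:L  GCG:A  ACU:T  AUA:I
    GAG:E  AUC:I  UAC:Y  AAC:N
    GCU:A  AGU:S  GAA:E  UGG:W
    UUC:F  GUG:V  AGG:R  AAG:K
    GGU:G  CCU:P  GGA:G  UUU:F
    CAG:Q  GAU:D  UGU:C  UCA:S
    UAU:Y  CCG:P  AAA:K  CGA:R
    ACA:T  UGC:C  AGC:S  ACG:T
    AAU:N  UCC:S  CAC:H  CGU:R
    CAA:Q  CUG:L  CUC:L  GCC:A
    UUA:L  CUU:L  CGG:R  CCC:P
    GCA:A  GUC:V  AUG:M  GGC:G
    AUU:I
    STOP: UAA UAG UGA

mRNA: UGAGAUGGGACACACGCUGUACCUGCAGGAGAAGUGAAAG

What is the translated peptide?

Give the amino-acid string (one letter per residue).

Answer: MGHTLYLQEK

Derivation:
start AUG at pos 4
pos 4: AUG -> M; peptide=M
pos 7: GGA -> G; peptide=MG
pos 10: CAC -> H; peptide=MGH
pos 13: ACG -> T; peptide=MGHT
pos 16: CUG -> L; peptide=MGHTL
pos 19: UAC -> Y; peptide=MGHTLY
pos 22: CUG -> L; peptide=MGHTLYL
pos 25: CAG -> Q; peptide=MGHTLYLQ
pos 28: GAG -> E; peptide=MGHTLYLQE
pos 31: AAG -> K; peptide=MGHTLYLQEK
pos 34: UGA -> STOP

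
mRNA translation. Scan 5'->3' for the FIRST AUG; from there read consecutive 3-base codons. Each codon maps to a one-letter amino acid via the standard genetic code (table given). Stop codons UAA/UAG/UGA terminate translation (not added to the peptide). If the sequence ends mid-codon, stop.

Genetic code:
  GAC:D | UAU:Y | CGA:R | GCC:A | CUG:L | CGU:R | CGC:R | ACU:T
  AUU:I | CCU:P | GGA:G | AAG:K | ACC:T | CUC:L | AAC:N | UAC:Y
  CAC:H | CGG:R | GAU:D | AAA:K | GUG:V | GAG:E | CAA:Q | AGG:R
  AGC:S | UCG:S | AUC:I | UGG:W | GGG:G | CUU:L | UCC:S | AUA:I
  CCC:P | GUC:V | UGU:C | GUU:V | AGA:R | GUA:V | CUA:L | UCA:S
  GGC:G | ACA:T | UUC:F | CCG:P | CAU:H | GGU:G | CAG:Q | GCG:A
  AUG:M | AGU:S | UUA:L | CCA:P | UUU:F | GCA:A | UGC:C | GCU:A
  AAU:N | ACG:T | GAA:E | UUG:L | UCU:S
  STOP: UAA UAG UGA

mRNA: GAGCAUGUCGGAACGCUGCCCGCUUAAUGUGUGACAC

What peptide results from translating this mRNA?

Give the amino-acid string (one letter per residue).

start AUG at pos 4
pos 4: AUG -> M; peptide=M
pos 7: UCG -> S; peptide=MS
pos 10: GAA -> E; peptide=MSE
pos 13: CGC -> R; peptide=MSER
pos 16: UGC -> C; peptide=MSERC
pos 19: CCG -> P; peptide=MSERCP
pos 22: CUU -> L; peptide=MSERCPL
pos 25: AAU -> N; peptide=MSERCPLN
pos 28: GUG -> V; peptide=MSERCPLNV
pos 31: UGA -> STOP

Answer: MSERCPLNV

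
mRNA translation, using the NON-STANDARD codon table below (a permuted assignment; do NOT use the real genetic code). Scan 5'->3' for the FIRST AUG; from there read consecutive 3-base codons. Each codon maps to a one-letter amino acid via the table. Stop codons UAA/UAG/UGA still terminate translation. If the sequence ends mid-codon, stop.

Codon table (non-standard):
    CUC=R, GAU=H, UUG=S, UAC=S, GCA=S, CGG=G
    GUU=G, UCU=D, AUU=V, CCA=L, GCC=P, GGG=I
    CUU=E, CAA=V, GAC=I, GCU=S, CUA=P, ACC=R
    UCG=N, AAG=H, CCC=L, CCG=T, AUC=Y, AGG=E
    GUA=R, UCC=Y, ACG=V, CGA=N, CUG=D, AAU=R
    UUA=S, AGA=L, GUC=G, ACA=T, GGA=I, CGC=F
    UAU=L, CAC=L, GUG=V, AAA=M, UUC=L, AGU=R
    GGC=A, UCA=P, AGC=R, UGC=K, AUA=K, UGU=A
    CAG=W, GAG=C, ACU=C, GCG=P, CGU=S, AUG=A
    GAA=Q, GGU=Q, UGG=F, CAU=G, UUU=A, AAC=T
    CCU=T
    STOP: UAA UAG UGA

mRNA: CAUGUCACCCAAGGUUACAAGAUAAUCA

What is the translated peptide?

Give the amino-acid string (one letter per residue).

Answer: APLHGTL

Derivation:
start AUG at pos 1
pos 1: AUG -> A; peptide=A
pos 4: UCA -> P; peptide=AP
pos 7: CCC -> L; peptide=APL
pos 10: AAG -> H; peptide=APLH
pos 13: GUU -> G; peptide=APLHG
pos 16: ACA -> T; peptide=APLHGT
pos 19: AGA -> L; peptide=APLHGTL
pos 22: UAA -> STOP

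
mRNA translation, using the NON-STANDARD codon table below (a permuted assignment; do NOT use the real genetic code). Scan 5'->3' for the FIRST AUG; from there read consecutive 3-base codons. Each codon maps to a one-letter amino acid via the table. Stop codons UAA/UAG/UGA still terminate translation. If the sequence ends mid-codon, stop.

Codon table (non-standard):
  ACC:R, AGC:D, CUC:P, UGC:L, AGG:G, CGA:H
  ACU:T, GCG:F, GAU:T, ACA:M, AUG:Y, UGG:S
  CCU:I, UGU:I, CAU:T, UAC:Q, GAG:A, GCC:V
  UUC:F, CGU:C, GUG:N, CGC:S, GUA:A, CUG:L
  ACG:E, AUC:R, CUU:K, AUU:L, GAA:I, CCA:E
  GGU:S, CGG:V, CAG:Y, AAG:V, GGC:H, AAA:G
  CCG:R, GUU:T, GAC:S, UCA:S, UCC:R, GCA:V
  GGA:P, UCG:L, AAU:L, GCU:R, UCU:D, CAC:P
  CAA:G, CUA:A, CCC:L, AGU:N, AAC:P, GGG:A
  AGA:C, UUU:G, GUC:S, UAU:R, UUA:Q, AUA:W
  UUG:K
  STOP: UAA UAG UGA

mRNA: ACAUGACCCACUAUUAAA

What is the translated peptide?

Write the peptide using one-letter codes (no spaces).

start AUG at pos 2
pos 2: AUG -> Y; peptide=Y
pos 5: ACC -> R; peptide=YR
pos 8: CAC -> P; peptide=YRP
pos 11: UAU -> R; peptide=YRPR
pos 14: UAA -> STOP

Answer: YRPR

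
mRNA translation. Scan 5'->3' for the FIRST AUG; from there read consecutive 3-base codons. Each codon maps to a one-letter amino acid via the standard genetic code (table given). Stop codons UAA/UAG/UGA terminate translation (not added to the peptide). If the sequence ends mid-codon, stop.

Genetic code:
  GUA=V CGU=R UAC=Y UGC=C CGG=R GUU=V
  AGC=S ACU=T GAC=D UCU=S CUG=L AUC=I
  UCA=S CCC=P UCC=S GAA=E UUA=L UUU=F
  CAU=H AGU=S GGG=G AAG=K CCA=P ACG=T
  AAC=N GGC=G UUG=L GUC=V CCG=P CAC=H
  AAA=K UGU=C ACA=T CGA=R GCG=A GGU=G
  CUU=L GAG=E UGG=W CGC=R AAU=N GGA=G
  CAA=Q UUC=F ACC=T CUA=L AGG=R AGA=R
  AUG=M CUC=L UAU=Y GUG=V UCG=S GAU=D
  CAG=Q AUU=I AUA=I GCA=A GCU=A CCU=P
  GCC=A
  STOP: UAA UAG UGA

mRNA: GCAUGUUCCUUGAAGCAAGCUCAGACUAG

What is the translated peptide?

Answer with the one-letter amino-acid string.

Answer: MFLEASSD

Derivation:
start AUG at pos 2
pos 2: AUG -> M; peptide=M
pos 5: UUC -> F; peptide=MF
pos 8: CUU -> L; peptide=MFL
pos 11: GAA -> E; peptide=MFLE
pos 14: GCA -> A; peptide=MFLEA
pos 17: AGC -> S; peptide=MFLEAS
pos 20: UCA -> S; peptide=MFLEASS
pos 23: GAC -> D; peptide=MFLEASSD
pos 26: UAG -> STOP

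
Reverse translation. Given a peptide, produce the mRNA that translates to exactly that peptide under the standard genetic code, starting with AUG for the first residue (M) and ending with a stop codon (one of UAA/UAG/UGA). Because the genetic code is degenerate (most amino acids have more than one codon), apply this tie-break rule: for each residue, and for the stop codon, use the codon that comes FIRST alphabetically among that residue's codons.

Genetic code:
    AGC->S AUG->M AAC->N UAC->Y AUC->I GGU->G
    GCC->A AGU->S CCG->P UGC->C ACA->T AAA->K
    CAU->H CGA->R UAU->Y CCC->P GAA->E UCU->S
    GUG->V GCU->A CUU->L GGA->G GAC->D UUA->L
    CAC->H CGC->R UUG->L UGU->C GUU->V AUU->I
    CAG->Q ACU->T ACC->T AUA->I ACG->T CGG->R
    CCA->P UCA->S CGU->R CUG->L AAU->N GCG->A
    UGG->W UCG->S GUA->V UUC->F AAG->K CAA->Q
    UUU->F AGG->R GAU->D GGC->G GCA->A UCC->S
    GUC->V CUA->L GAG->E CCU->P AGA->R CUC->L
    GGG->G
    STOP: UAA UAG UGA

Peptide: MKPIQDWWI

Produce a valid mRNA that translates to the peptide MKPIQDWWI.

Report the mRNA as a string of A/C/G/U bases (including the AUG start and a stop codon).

Answer: mRNA: AUGAAACCAAUACAAGACUGGUGGAUAUAA

Derivation:
residue 1: M -> AUG (start codon)
residue 2: K codons sorted = AAA,AAG -> pick first = AAA
residue 3: P codons sorted = CCA,CCC,CCG,CCU -> pick first = CCA
residue 4: I codons sorted = AUA,AUC,AUU -> pick first = AUA
residue 5: Q codons sorted = CAA,CAG -> pick first = CAA
residue 6: D codons sorted = GAC,GAU -> pick first = GAC
residue 7: W -> UGG (only codon)
residue 8: W -> UGG (only codon)
residue 9: I codons sorted = AUA,AUC,AUU -> pick first = AUA
terminator: stop codons sorted = UAA,UAG,UGA -> pick first = UAA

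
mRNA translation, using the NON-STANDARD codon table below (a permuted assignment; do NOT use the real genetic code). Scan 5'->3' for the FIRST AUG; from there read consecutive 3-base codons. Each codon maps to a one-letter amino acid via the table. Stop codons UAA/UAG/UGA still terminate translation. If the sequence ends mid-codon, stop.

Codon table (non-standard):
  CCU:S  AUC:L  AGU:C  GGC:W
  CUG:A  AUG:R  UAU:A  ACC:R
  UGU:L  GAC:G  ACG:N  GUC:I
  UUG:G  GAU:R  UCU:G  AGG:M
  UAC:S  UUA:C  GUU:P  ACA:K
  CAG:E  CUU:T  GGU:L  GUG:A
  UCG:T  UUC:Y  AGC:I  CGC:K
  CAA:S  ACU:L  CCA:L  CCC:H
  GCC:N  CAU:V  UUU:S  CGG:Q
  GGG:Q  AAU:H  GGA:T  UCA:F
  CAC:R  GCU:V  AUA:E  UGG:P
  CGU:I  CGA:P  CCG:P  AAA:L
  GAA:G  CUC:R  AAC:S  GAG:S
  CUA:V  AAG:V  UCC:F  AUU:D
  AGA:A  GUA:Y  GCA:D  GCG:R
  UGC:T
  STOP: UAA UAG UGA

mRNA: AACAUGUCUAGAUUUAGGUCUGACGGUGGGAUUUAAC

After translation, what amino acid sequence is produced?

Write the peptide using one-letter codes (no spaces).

Answer: RGASMGGLQD

Derivation:
start AUG at pos 3
pos 3: AUG -> R; peptide=R
pos 6: UCU -> G; peptide=RG
pos 9: AGA -> A; peptide=RGA
pos 12: UUU -> S; peptide=RGAS
pos 15: AGG -> M; peptide=RGASM
pos 18: UCU -> G; peptide=RGASMG
pos 21: GAC -> G; peptide=RGASMGG
pos 24: GGU -> L; peptide=RGASMGGL
pos 27: GGG -> Q; peptide=RGASMGGLQ
pos 30: AUU -> D; peptide=RGASMGGLQD
pos 33: UAA -> STOP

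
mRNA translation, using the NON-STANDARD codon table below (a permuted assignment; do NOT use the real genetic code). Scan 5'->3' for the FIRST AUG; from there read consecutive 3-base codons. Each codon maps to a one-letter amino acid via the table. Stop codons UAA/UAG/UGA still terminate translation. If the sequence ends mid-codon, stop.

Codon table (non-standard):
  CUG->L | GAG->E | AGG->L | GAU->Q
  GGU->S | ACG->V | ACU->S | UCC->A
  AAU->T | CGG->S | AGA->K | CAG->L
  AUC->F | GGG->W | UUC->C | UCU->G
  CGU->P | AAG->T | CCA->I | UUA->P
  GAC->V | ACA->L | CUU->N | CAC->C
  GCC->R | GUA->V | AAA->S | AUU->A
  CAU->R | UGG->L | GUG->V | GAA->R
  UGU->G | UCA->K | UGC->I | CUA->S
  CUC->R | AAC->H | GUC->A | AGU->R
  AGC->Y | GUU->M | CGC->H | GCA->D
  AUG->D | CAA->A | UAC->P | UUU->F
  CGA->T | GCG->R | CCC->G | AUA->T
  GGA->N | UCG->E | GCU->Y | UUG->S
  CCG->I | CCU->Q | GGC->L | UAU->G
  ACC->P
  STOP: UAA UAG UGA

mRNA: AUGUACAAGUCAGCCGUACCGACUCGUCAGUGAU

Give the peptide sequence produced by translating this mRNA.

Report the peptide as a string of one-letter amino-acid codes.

Answer: DPTKRVISPL

Derivation:
start AUG at pos 0
pos 0: AUG -> D; peptide=D
pos 3: UAC -> P; peptide=DP
pos 6: AAG -> T; peptide=DPT
pos 9: UCA -> K; peptide=DPTK
pos 12: GCC -> R; peptide=DPTKR
pos 15: GUA -> V; peptide=DPTKRV
pos 18: CCG -> I; peptide=DPTKRVI
pos 21: ACU -> S; peptide=DPTKRVIS
pos 24: CGU -> P; peptide=DPTKRVISP
pos 27: CAG -> L; peptide=DPTKRVISPL
pos 30: UGA -> STOP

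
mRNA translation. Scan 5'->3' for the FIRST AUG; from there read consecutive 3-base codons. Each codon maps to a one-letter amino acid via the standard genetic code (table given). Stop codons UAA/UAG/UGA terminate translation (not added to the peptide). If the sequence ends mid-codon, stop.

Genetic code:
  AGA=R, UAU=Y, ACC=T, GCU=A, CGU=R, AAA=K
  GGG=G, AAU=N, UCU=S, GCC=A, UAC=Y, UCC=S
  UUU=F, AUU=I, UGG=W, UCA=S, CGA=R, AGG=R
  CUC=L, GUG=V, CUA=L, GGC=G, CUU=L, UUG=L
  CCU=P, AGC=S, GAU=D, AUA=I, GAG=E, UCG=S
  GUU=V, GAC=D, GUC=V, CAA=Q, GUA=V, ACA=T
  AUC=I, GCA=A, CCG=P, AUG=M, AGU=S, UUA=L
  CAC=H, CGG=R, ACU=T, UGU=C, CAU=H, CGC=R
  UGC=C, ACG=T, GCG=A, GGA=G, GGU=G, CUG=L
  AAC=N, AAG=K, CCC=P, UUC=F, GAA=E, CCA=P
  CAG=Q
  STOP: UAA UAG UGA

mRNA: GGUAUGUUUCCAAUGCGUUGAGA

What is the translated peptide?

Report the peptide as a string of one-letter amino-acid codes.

Answer: MFPMR

Derivation:
start AUG at pos 3
pos 3: AUG -> M; peptide=M
pos 6: UUU -> F; peptide=MF
pos 9: CCA -> P; peptide=MFP
pos 12: AUG -> M; peptide=MFPM
pos 15: CGU -> R; peptide=MFPMR
pos 18: UGA -> STOP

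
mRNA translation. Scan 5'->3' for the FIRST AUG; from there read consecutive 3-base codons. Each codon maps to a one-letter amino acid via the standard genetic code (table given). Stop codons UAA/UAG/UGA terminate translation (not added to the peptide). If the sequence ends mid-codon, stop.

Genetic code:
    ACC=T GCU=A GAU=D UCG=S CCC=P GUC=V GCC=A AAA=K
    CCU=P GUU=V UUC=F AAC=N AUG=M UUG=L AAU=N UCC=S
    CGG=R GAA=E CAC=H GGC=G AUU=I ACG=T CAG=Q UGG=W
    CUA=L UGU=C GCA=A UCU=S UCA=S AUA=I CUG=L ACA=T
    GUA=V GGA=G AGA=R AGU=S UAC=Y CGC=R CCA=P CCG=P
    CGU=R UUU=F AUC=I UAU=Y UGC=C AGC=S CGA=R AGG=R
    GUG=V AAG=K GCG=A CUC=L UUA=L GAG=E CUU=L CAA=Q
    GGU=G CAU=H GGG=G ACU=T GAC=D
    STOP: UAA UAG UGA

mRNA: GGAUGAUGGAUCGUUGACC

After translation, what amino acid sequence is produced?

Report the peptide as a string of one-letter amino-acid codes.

start AUG at pos 2
pos 2: AUG -> M; peptide=M
pos 5: AUG -> M; peptide=MM
pos 8: GAU -> D; peptide=MMD
pos 11: CGU -> R; peptide=MMDR
pos 14: UGA -> STOP

Answer: MMDR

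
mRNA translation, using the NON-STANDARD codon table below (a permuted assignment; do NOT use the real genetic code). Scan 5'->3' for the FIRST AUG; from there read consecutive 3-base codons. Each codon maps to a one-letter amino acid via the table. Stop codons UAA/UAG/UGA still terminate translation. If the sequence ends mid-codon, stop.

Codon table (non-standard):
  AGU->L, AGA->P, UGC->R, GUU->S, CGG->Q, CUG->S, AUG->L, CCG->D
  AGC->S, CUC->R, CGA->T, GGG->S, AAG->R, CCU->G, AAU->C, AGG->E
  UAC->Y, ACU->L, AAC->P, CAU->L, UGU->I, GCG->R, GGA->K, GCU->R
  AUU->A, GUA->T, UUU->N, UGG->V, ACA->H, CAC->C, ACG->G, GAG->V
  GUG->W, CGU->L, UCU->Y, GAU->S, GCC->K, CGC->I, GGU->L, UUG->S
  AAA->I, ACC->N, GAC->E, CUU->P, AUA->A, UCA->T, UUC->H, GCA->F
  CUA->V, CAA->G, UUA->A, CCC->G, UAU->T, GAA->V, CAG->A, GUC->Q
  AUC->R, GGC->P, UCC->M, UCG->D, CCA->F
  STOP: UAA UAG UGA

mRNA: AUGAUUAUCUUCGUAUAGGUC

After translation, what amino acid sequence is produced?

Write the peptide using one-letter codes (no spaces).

start AUG at pos 0
pos 0: AUG -> L; peptide=L
pos 3: AUU -> A; peptide=LA
pos 6: AUC -> R; peptide=LAR
pos 9: UUC -> H; peptide=LARH
pos 12: GUA -> T; peptide=LARHT
pos 15: UAG -> STOP

Answer: LARHT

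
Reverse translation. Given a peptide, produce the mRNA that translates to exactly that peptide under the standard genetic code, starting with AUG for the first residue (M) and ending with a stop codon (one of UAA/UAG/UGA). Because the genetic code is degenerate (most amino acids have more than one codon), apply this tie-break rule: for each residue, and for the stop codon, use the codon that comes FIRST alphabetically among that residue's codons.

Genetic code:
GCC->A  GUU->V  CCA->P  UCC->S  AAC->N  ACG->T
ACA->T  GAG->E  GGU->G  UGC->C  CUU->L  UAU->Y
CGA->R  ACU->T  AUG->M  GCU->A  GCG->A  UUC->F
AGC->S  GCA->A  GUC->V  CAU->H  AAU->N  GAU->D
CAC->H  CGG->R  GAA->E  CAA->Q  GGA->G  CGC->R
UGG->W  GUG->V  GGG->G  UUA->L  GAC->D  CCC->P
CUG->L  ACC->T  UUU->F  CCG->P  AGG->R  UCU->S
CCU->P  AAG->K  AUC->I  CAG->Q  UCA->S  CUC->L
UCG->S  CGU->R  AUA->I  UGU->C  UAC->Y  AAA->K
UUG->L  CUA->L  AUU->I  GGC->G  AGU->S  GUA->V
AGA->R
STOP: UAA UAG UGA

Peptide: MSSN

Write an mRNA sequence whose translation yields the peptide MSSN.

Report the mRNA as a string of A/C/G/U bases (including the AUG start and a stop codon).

Answer: mRNA: AUGAGCAGCAACUAA

Derivation:
residue 1: M -> AUG (start codon)
residue 2: S codons sorted = AGC,AGU,UCA,UCC,UCG,UCU -> pick first = AGC
residue 3: S codons sorted = AGC,AGU,UCA,UCC,UCG,UCU -> pick first = AGC
residue 4: N codons sorted = AAC,AAU -> pick first = AAC
terminator: stop codons sorted = UAA,UAG,UGA -> pick first = UAA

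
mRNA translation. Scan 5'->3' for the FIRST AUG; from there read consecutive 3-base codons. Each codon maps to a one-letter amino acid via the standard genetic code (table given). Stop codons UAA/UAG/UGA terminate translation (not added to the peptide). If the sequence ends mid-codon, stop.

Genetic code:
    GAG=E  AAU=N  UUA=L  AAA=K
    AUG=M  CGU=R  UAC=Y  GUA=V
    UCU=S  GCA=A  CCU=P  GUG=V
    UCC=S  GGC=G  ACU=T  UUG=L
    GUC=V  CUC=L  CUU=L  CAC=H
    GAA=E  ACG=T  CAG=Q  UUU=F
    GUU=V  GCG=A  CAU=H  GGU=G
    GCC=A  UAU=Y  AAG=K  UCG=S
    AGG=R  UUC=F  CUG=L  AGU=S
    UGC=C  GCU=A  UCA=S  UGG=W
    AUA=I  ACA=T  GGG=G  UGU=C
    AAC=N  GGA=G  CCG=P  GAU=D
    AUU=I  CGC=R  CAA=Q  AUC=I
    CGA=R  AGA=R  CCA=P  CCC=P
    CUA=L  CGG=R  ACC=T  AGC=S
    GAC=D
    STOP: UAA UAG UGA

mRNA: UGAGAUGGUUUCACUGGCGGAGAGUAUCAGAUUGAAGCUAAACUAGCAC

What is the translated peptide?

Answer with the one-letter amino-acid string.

Answer: MVSLAESIRLKLN

Derivation:
start AUG at pos 4
pos 4: AUG -> M; peptide=M
pos 7: GUU -> V; peptide=MV
pos 10: UCA -> S; peptide=MVS
pos 13: CUG -> L; peptide=MVSL
pos 16: GCG -> A; peptide=MVSLA
pos 19: GAG -> E; peptide=MVSLAE
pos 22: AGU -> S; peptide=MVSLAES
pos 25: AUC -> I; peptide=MVSLAESI
pos 28: AGA -> R; peptide=MVSLAESIR
pos 31: UUG -> L; peptide=MVSLAESIRL
pos 34: AAG -> K; peptide=MVSLAESIRLK
pos 37: CUA -> L; peptide=MVSLAESIRLKL
pos 40: AAC -> N; peptide=MVSLAESIRLKLN
pos 43: UAG -> STOP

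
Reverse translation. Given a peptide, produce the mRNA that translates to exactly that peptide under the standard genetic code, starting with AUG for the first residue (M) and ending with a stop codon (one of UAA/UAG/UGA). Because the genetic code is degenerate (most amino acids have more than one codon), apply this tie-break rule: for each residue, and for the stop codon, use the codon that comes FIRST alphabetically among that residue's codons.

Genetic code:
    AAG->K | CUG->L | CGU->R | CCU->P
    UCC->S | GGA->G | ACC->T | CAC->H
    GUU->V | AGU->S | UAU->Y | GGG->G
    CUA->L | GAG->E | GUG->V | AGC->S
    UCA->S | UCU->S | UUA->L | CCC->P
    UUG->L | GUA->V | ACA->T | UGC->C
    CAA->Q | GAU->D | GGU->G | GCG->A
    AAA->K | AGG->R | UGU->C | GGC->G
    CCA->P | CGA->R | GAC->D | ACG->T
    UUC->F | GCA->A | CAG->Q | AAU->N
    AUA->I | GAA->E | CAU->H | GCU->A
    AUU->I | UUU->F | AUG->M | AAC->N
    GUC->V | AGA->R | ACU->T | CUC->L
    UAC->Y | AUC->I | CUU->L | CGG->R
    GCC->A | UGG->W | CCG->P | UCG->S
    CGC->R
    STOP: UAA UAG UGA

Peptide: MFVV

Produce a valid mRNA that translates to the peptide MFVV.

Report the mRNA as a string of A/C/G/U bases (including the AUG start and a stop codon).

Answer: mRNA: AUGUUCGUAGUAUAA

Derivation:
residue 1: M -> AUG (start codon)
residue 2: F codons sorted = UUC,UUU -> pick first = UUC
residue 3: V codons sorted = GUA,GUC,GUG,GUU -> pick first = GUA
residue 4: V codons sorted = GUA,GUC,GUG,GUU -> pick first = GUA
terminator: stop codons sorted = UAA,UAG,UGA -> pick first = UAA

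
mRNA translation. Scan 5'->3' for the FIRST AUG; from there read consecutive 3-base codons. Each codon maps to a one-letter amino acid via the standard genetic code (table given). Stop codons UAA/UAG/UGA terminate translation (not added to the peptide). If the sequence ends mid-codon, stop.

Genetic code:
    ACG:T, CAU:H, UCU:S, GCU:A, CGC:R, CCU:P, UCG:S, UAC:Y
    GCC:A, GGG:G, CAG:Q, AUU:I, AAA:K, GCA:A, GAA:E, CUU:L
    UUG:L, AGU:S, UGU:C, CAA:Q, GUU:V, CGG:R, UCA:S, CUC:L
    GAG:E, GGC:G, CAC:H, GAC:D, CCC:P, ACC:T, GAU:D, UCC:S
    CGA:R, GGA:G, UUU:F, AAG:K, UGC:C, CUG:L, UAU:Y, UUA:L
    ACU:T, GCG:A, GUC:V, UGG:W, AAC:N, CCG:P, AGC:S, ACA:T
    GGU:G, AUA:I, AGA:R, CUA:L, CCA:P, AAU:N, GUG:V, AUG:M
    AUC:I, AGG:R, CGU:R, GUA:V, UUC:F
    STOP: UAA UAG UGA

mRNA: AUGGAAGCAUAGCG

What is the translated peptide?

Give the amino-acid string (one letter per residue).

start AUG at pos 0
pos 0: AUG -> M; peptide=M
pos 3: GAA -> E; peptide=ME
pos 6: GCA -> A; peptide=MEA
pos 9: UAG -> STOP

Answer: MEA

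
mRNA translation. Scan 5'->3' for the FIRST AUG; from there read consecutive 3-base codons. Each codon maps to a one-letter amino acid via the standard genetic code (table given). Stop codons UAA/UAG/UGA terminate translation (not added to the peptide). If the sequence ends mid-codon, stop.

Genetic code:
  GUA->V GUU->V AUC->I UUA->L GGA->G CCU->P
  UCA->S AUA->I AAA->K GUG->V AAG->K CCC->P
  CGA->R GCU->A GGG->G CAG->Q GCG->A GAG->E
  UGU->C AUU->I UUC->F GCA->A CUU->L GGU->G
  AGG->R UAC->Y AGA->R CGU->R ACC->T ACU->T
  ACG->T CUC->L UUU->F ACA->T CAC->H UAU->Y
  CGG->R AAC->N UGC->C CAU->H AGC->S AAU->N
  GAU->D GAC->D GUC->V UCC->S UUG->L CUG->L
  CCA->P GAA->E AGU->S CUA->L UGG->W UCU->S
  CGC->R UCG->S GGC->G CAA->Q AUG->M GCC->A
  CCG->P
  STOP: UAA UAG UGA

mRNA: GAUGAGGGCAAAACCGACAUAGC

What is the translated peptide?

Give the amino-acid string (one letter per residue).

Answer: MRAKPT

Derivation:
start AUG at pos 1
pos 1: AUG -> M; peptide=M
pos 4: AGG -> R; peptide=MR
pos 7: GCA -> A; peptide=MRA
pos 10: AAA -> K; peptide=MRAK
pos 13: CCG -> P; peptide=MRAKP
pos 16: ACA -> T; peptide=MRAKPT
pos 19: UAG -> STOP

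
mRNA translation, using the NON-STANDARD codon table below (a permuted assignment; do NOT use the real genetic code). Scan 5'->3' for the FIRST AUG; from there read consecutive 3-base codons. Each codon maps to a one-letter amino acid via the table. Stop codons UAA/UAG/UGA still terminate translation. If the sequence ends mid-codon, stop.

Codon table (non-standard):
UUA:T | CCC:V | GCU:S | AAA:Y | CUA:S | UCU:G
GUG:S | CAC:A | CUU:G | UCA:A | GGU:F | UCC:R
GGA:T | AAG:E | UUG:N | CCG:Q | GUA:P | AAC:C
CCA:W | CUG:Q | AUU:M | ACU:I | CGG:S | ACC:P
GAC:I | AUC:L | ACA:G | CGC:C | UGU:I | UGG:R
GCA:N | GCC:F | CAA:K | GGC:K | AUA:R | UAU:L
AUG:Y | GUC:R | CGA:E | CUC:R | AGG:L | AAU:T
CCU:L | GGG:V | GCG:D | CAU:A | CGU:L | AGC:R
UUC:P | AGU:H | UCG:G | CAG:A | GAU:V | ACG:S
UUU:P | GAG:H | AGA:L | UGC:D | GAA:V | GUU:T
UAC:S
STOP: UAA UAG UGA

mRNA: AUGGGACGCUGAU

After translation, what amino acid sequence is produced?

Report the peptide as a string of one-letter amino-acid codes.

start AUG at pos 0
pos 0: AUG -> Y; peptide=Y
pos 3: GGA -> T; peptide=YT
pos 6: CGC -> C; peptide=YTC
pos 9: UGA -> STOP

Answer: YTC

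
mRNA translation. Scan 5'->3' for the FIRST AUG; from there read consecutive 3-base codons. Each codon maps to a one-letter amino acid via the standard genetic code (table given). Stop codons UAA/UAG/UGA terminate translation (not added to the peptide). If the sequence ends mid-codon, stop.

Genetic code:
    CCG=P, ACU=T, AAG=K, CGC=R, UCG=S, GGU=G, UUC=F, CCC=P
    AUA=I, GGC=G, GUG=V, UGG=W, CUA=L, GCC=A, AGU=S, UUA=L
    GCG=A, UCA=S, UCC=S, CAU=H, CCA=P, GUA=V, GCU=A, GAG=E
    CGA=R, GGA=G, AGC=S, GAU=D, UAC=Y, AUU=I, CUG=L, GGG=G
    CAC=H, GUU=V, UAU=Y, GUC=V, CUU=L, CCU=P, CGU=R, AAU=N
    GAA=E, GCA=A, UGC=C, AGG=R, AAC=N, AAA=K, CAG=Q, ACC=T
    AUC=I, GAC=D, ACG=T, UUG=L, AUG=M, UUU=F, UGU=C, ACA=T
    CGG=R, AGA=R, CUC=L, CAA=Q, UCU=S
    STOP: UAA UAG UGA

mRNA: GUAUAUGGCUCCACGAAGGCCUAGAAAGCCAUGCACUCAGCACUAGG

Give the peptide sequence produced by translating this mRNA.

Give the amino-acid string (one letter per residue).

start AUG at pos 4
pos 4: AUG -> M; peptide=M
pos 7: GCU -> A; peptide=MA
pos 10: CCA -> P; peptide=MAP
pos 13: CGA -> R; peptide=MAPR
pos 16: AGG -> R; peptide=MAPRR
pos 19: CCU -> P; peptide=MAPRRP
pos 22: AGA -> R; peptide=MAPRRPR
pos 25: AAG -> K; peptide=MAPRRPRK
pos 28: CCA -> P; peptide=MAPRRPRKP
pos 31: UGC -> C; peptide=MAPRRPRKPC
pos 34: ACU -> T; peptide=MAPRRPRKPCT
pos 37: CAG -> Q; peptide=MAPRRPRKPCTQ
pos 40: CAC -> H; peptide=MAPRRPRKPCTQH
pos 43: UAG -> STOP

Answer: MAPRRPRKPCTQH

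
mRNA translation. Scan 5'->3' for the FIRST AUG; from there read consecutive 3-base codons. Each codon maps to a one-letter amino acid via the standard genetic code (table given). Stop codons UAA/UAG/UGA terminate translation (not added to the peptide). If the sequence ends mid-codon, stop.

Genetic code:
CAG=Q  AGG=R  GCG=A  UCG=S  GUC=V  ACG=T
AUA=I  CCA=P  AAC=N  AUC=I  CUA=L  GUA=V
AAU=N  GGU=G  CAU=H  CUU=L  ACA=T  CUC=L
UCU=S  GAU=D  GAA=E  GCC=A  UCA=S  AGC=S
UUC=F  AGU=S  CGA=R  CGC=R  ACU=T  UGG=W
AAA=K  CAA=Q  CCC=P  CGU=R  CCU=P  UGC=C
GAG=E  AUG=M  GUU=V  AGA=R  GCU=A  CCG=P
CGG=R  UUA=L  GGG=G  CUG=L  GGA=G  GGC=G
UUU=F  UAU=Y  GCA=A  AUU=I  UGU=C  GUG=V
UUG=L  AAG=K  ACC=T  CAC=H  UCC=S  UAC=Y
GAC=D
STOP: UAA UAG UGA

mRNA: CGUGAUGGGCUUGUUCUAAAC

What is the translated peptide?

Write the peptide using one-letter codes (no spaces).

start AUG at pos 4
pos 4: AUG -> M; peptide=M
pos 7: GGC -> G; peptide=MG
pos 10: UUG -> L; peptide=MGL
pos 13: UUC -> F; peptide=MGLF
pos 16: UAA -> STOP

Answer: MGLF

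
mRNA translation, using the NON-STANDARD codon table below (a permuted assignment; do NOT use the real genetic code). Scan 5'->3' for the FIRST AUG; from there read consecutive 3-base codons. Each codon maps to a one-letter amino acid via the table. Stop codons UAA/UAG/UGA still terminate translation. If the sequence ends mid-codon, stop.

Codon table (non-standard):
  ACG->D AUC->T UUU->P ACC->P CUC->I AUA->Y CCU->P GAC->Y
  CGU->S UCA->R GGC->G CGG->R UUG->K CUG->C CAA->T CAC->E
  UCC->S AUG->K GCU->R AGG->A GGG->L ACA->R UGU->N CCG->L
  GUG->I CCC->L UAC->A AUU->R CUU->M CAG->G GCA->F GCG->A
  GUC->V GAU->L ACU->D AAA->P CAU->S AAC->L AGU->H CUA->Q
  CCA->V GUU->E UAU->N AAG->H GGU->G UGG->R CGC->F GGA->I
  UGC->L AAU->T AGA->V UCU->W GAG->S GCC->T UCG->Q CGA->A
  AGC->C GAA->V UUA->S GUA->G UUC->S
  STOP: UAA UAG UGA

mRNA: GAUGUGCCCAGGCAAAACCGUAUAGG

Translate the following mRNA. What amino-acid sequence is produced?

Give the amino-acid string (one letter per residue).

start AUG at pos 1
pos 1: AUG -> K; peptide=K
pos 4: UGC -> L; peptide=KL
pos 7: CCA -> V; peptide=KLV
pos 10: GGC -> G; peptide=KLVG
pos 13: AAA -> P; peptide=KLVGP
pos 16: ACC -> P; peptide=KLVGPP
pos 19: GUA -> G; peptide=KLVGPPG
pos 22: UAG -> STOP

Answer: KLVGPPG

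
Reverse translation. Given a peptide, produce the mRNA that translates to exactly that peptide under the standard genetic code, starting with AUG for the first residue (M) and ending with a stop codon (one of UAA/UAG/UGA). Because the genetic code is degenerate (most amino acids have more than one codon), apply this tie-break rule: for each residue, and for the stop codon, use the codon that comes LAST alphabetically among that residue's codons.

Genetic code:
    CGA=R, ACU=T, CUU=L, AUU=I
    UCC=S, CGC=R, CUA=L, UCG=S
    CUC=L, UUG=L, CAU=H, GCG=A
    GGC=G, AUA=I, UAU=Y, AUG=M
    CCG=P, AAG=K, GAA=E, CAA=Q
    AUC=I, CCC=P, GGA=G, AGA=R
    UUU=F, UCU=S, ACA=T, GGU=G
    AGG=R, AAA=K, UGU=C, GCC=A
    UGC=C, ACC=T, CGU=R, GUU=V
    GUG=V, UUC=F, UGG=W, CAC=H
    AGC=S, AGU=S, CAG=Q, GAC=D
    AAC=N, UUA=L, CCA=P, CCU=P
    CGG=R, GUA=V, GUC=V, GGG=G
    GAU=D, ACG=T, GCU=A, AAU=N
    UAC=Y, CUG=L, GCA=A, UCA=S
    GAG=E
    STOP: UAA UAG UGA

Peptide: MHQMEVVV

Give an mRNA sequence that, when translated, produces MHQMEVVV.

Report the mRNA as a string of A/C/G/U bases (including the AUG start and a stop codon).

residue 1: M -> AUG (start codon)
residue 2: H codons sorted = CAC,CAU -> pick last = CAU
residue 3: Q codons sorted = CAA,CAG -> pick last = CAG
residue 4: M -> AUG (only codon)
residue 5: E codons sorted = GAA,GAG -> pick last = GAG
residue 6: V codons sorted = GUA,GUC,GUG,GUU -> pick last = GUU
residue 7: V codons sorted = GUA,GUC,GUG,GUU -> pick last = GUU
residue 8: V codons sorted = GUA,GUC,GUG,GUU -> pick last = GUU
terminator: stop codons sorted = UAA,UAG,UGA -> pick last = UGA

Answer: mRNA: AUGCAUCAGAUGGAGGUUGUUGUUUGA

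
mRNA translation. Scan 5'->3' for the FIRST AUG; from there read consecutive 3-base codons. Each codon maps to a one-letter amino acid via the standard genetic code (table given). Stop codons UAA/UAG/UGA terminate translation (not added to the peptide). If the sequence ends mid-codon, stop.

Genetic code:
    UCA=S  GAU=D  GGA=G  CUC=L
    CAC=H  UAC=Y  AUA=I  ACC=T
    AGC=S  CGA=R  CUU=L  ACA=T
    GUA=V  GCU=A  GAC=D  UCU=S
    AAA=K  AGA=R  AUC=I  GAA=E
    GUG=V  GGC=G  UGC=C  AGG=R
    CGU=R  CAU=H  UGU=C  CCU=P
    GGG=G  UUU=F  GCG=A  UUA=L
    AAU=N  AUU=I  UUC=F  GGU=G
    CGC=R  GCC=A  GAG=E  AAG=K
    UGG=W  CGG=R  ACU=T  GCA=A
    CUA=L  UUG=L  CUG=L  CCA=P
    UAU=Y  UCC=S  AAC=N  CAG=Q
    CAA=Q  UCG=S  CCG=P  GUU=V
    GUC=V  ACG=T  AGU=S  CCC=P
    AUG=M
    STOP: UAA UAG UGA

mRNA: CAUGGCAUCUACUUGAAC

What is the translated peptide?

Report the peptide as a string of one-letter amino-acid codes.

Answer: MAST

Derivation:
start AUG at pos 1
pos 1: AUG -> M; peptide=M
pos 4: GCA -> A; peptide=MA
pos 7: UCU -> S; peptide=MAS
pos 10: ACU -> T; peptide=MAST
pos 13: UGA -> STOP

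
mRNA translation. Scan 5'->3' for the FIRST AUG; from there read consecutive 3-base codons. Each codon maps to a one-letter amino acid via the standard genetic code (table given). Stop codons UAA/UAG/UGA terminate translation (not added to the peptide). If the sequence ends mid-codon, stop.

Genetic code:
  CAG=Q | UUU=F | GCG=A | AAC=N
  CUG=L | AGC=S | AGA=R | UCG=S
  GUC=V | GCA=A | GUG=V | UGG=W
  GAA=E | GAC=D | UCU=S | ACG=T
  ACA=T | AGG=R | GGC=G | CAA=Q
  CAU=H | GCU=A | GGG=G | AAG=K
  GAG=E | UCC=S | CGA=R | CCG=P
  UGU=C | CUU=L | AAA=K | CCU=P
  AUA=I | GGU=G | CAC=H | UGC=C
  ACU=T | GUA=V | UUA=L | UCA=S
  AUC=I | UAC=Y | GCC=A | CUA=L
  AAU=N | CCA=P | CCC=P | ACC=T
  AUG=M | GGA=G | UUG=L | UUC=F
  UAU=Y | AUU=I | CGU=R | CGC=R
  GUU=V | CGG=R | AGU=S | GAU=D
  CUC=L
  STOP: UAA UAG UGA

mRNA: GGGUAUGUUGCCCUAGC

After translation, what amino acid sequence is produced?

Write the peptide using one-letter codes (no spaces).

Answer: MLP

Derivation:
start AUG at pos 4
pos 4: AUG -> M; peptide=M
pos 7: UUG -> L; peptide=ML
pos 10: CCC -> P; peptide=MLP
pos 13: UAG -> STOP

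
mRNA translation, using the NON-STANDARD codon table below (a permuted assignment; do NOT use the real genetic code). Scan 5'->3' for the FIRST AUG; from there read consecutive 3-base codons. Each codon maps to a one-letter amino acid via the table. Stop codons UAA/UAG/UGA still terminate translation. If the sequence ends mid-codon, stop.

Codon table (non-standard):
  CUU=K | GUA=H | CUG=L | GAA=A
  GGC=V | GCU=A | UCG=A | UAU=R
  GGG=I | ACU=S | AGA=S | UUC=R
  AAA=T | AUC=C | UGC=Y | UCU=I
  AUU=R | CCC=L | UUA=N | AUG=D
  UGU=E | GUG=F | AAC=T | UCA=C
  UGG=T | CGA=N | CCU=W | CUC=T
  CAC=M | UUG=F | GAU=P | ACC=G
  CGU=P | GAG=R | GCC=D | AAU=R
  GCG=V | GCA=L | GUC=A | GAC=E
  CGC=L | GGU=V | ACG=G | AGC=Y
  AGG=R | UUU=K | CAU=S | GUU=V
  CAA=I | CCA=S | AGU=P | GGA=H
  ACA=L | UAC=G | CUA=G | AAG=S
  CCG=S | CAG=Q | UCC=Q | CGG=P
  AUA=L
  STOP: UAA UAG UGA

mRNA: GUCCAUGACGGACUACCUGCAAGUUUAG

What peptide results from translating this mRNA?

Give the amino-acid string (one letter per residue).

Answer: DGEGLIV

Derivation:
start AUG at pos 4
pos 4: AUG -> D; peptide=D
pos 7: ACG -> G; peptide=DG
pos 10: GAC -> E; peptide=DGE
pos 13: UAC -> G; peptide=DGEG
pos 16: CUG -> L; peptide=DGEGL
pos 19: CAA -> I; peptide=DGEGLI
pos 22: GUU -> V; peptide=DGEGLIV
pos 25: UAG -> STOP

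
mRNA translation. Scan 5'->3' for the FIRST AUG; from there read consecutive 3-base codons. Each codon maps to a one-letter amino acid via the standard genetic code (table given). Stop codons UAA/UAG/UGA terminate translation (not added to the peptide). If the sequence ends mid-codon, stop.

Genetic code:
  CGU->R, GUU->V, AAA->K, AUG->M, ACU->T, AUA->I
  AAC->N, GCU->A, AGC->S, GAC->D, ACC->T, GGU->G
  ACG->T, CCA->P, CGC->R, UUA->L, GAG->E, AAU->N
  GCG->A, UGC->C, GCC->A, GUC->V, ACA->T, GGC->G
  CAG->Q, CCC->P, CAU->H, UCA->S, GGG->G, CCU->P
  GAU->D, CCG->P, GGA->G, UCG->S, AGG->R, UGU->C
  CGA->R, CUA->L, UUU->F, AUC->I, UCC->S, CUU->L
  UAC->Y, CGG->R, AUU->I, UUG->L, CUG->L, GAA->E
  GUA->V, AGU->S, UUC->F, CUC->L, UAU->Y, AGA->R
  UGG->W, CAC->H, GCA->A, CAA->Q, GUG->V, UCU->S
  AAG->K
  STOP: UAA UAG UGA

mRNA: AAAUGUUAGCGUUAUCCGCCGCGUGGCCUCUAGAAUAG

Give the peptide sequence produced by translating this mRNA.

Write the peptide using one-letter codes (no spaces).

Answer: MLALSAAWPLE

Derivation:
start AUG at pos 2
pos 2: AUG -> M; peptide=M
pos 5: UUA -> L; peptide=ML
pos 8: GCG -> A; peptide=MLA
pos 11: UUA -> L; peptide=MLAL
pos 14: UCC -> S; peptide=MLALS
pos 17: GCC -> A; peptide=MLALSA
pos 20: GCG -> A; peptide=MLALSAA
pos 23: UGG -> W; peptide=MLALSAAW
pos 26: CCU -> P; peptide=MLALSAAWP
pos 29: CUA -> L; peptide=MLALSAAWPL
pos 32: GAA -> E; peptide=MLALSAAWPLE
pos 35: UAG -> STOP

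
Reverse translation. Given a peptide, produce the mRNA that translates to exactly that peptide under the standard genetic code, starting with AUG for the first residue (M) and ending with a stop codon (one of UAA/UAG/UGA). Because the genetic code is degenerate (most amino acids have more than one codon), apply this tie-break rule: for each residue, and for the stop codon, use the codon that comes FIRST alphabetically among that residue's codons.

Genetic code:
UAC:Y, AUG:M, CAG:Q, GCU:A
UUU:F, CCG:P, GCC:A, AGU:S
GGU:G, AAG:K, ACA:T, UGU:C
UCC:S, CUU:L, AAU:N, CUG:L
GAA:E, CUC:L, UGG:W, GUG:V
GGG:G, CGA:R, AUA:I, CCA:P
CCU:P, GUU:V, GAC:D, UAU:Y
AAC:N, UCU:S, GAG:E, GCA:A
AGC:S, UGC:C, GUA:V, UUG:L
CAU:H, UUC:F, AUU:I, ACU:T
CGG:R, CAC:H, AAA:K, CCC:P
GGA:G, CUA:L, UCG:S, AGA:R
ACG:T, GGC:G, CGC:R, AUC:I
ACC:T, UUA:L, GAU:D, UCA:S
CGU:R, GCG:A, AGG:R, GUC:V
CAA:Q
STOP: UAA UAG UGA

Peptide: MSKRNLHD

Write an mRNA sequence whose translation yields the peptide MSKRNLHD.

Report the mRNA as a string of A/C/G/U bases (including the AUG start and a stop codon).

Answer: mRNA: AUGAGCAAAAGAAACCUACACGACUAA

Derivation:
residue 1: M -> AUG (start codon)
residue 2: S codons sorted = AGC,AGU,UCA,UCC,UCG,UCU -> pick first = AGC
residue 3: K codons sorted = AAA,AAG -> pick first = AAA
residue 4: R codons sorted = AGA,AGG,CGA,CGC,CGG,CGU -> pick first = AGA
residue 5: N codons sorted = AAC,AAU -> pick first = AAC
residue 6: L codons sorted = CUA,CUC,CUG,CUU,UUA,UUG -> pick first = CUA
residue 7: H codons sorted = CAC,CAU -> pick first = CAC
residue 8: D codons sorted = GAC,GAU -> pick first = GAC
terminator: stop codons sorted = UAA,UAG,UGA -> pick first = UAA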